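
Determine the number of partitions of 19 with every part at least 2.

Direct enumeration gives 105 partitions.

105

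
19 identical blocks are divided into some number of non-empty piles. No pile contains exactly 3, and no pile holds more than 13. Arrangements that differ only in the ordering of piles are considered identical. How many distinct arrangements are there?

A full systematic count gives 244.

244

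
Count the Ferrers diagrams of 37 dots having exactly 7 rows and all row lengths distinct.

There are too many to list fully; the first 12 (by largest part) are:
16, 6, 5, 4, 3, 2, 1
15, 7, 5, 4, 3, 2, 1
14, 8, 5, 4, 3, 2, 1
14, 7, 6, 4, 3, 2, 1
13, 9, 5, 4, 3, 2, 1
13, 8, 6, 4, 3, 2, 1
13, 7, 6, 5, 3, 2, 1
12, 10, 5, 4, 3, 2, 1
12, 9, 6, 4, 3, 2, 1
12, 8, 7, 4, 3, 2, 1
12, 8, 6, 5, 3, 2, 1
12, 7, 6, 5, 4, 2, 1
…and 16 more, for 28 total.

28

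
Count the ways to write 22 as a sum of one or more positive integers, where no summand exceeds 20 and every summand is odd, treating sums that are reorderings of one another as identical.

88

A full systematic count gives 88.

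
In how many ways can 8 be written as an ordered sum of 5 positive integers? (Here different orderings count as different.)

Place 4 bars in the 7 internal gaps of a row of 8 dots: C(7,4) = 35.

35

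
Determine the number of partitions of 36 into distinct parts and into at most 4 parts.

315

There are 315 such partitions.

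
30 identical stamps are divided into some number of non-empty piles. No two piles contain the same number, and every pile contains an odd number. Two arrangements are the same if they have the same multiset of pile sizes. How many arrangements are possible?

The partitions of 30 that satisfy the conditions:
1+29
3+27
5+25
7+23
9+21
1+3+5+21
11+19
1+3+7+19
13+17
1+3+9+17
1+5+7+17
1+3+11+15
1+5+9+15
3+5+7+15
1+5+11+13
1+7+9+13
3+5+9+13
3+7+9+11

18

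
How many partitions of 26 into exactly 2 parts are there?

13

The partitions of 26 that satisfy the conditions:
25,1
24,2
23,3
22,4
21,5
20,6
19,7
18,8
17,9
16,10
15,11
14,12
13,13
Counting gives 13.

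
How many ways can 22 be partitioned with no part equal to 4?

Counting exhaustively, 617 partitions satisfy the conditions.

617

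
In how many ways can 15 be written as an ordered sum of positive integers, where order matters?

16384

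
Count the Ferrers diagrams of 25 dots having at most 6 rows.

612

A full systematic count gives 612.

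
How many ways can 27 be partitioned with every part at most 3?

Direct enumeration gives 75 partitions.

75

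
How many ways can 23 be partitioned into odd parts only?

104

Systematic enumeration (by largest part, then next-largest, …) yields 104.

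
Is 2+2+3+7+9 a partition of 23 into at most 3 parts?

No

The parts sum to 23, and the condition 'there are at most 3 summands' is violated.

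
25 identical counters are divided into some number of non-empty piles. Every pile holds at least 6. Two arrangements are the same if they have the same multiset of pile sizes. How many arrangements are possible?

17

Listing the qualifying partitions of 25:
25
6, 19
7, 18
8, 17
9, 16
10, 15
11, 14
12, 13
6, 6, 13
6, 7, 12
6, 8, 11
7, 7, 11
6, 9, 10
7, 8, 10
7, 9, 9
8, 8, 9
6, 6, 6, 7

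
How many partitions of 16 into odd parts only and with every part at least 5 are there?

2

The partitions of 16 that satisfy the conditions:
11 + 5
9 + 7
That's 2 in total.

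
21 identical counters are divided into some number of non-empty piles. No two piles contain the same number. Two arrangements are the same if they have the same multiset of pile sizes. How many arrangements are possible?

76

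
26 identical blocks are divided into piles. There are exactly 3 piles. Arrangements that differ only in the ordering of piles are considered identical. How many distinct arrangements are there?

56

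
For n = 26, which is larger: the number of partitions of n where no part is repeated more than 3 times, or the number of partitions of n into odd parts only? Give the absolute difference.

895

Partitions of 26 where no part is repeated more than 3 times: 1060.
Partitions of 26 into odd parts only: 165.
|1060 − 165| = 895.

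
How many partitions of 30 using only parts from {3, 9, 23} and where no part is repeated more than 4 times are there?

2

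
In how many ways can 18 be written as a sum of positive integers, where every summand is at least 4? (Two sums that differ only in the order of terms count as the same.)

Enumerating:
18
14, 4
13, 5
12, 6
11, 7
10, 8
10, 4, 4
9, 9
9, 5, 4
8, 6, 4
8, 5, 5
7, 7, 4
7, 6, 5
6, 6, 6
6, 4, 4, 4
5, 5, 4, 4
Counting gives 16.

16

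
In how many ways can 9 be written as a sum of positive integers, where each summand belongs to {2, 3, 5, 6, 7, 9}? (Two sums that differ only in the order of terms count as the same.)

Enumerating:
9
2 + 7
3 + 6
2 + 2 + 5
3 + 3 + 3
2 + 2 + 2 + 3
That's 6 in total.

6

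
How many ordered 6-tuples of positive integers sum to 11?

Equivalently, choose which 5 of the 10 gaps become plus signs: C(10,5) = 252.

252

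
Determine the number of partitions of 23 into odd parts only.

Counting exhaustively, 104 partitions satisfy the conditions.

104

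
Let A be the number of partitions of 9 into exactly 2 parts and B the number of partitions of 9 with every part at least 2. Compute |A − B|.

Partitions of 9 into exactly 2 parts: 4.
Partitions of 9 with every part at least 2: 8.
|4 − 8| = 4.

4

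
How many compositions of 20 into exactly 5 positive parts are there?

3876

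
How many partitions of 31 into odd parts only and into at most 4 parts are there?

25

They are:
31
29 + 1 + 1
27 + 3 + 1
25 + 5 + 1
25 + 3 + 3
23 + 7 + 1
23 + 5 + 3
21 + 9 + 1
21 + 7 + 3
21 + 5 + 5
19 + 11 + 1
19 + 9 + 3
19 + 7 + 5
17 + 13 + 1
17 + 11 + 3
17 + 9 + 5
17 + 7 + 7
15 + 15 + 1
15 + 13 + 3
15 + 11 + 5
15 + 9 + 7
13 + 13 + 5
13 + 11 + 7
13 + 9 + 9
11 + 11 + 9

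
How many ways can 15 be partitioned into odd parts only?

27

A partial list (first 12 by largest part):
15
13, 1, 1
11, 3, 1
11, 1, 1, 1, 1
9, 5, 1
9, 3, 3
9, 3, 1, 1, 1
9, 1, 1, 1, 1, 1, 1
7, 7, 1
7, 5, 3
7, 5, 1, 1, 1
7, 3, 3, 1, 1
…and 15 more, for 27 total.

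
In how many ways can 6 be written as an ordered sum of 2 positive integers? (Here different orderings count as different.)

5

Place 1 bars in the 5 internal gaps of a row of 6 dots: C(5,1) = 5.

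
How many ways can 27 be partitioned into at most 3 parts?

There are 75 such partitions.

75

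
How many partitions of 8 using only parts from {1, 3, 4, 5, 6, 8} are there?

Listing the qualifying partitions of 8:
8
6+1+1
5+3
5+1+1+1
4+4
4+3+1
4+1+1+1+1
3+3+1+1
3+1+1+1+1+1
1+1+1+1+1+1+1+1
Counting gives 10.

10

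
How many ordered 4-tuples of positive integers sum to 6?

By stars and bars with positive parts, the count is C(5,3) = 10.

10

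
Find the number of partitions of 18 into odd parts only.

46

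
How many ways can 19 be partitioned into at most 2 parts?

Listing the qualifying partitions of 19:
19
18,1
17,2
16,3
15,4
14,5
13,6
12,7
11,8
10,9

10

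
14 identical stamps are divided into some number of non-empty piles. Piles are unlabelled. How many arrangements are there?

135

There are 135 such partitions.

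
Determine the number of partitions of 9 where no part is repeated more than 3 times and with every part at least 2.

Listing the qualifying partitions of 9:
9
2,7
3,6
4,5
2,2,5
2,3,4
3,3,3
2,2,2,3
Counting gives 8.

8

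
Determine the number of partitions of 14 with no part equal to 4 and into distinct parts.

15

The partitions of 14 that satisfy the conditions:
14
13 + 1
12 + 2
11 + 3
11 + 2 + 1
10 + 3 + 1
9 + 5
9 + 3 + 2
8 + 6
8 + 5 + 1
8 + 3 + 2 + 1
7 + 6 + 1
7 + 5 + 2
6 + 5 + 3
6 + 5 + 2 + 1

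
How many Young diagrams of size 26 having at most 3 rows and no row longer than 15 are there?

34

There are too many to list fully; the first 12 (by largest part) are:
15+11
15+10+1
15+9+2
15+8+3
15+7+4
15+6+5
14+12
14+11+1
14+10+2
14+9+3
14+8+4
14+7+5
…and 22 more, for 34 total.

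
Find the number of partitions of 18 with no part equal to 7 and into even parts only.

30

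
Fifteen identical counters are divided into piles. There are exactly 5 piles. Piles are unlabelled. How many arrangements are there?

There are too many to list fully; the first 12 (by largest part) are:
1, 1, 1, 1, 11
1, 1, 1, 2, 10
1, 1, 1, 3, 9
1, 1, 2, 2, 9
1, 1, 1, 4, 8
1, 1, 2, 3, 8
1, 2, 2, 2, 8
1, 1, 1, 5, 7
1, 1, 2, 4, 7
1, 1, 3, 3, 7
1, 2, 2, 3, 7
2, 2, 2, 2, 7
…and 18 more, for 30 total.

30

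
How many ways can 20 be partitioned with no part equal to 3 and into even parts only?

A partial list (first 12 by largest part):
20
2+18
4+16
2+2+16
6+14
2+4+14
2+2+2+14
8+12
2+6+12
4+4+12
2+2+4+12
2+2+2+2+12
…and 30 more, for 42 total.

42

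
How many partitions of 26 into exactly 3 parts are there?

56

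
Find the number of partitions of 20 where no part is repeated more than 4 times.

A full systematic count gives 409.

409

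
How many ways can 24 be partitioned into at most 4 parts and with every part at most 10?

48

A partial list (first 12 by largest part):
4+10+10
1+3+10+10
2+2+10+10
5+9+10
1+4+9+10
2+3+9+10
6+8+10
1+5+8+10
2+4+8+10
3+3+8+10
7+7+10
1+6+7+10
…and 36 more, for 48 total.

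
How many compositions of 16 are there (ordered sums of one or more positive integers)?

32768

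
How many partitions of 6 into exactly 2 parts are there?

Enumerating:
1, 5
2, 4
3, 3
Counting gives 3.

3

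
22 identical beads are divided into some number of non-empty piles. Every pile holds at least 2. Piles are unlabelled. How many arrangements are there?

210

Enumerating by decreasing first part gives 210 partitions in all.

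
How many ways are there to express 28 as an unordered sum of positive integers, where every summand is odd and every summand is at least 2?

30

A partial list (first 12 by largest part):
3 + 25
5 + 23
7 + 21
9 + 19
3 + 3 + 3 + 19
11 + 17
3 + 3 + 5 + 17
13 + 15
3 + 3 + 7 + 15
3 + 5 + 5 + 15
3 + 3 + 9 + 13
3 + 5 + 7 + 13
…and 18 more, for 30 total.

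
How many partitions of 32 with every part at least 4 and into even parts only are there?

A partial list (first 12 by largest part):
32
4+28
6+26
8+24
4+4+24
10+22
4+6+22
12+20
4+8+20
6+6+20
4+4+4+20
14+18
…and 43 more, for 55 total.

55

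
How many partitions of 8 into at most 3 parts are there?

Listing the qualifying partitions of 8:
8
7,1
6,2
6,1,1
5,3
5,2,1
4,4
4,3,1
4,2,2
3,3,2

10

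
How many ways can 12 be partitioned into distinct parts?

The partitions of 12 that satisfy the conditions:
12
1,11
2,10
3,9
1,2,9
4,8
1,3,8
5,7
1,4,7
2,3,7
1,5,6
2,4,6
1,2,3,6
3,4,5
1,2,4,5
Counting gives 15.

15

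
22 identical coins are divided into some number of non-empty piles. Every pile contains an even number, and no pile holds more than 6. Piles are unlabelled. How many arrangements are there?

The partitions of 22 that satisfy the conditions:
6, 6, 6, 4
6, 6, 6, 2, 2
6, 6, 4, 4, 2
6, 6, 4, 2, 2, 2
6, 6, 2, 2, 2, 2, 2
6, 4, 4, 4, 4
6, 4, 4, 4, 2, 2
6, 4, 4, 2, 2, 2, 2
6, 4, 2, 2, 2, 2, 2, 2
6, 2, 2, 2, 2, 2, 2, 2, 2
4, 4, 4, 4, 4, 2
4, 4, 4, 4, 2, 2, 2
4, 4, 4, 2, 2, 2, 2, 2
4, 4, 2, 2, 2, 2, 2, 2, 2
4, 2, 2, 2, 2, 2, 2, 2, 2, 2
2, 2, 2, 2, 2, 2, 2, 2, 2, 2, 2
That's 16 in total.

16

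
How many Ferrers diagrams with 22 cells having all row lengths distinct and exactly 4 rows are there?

A partial list (first 12 by largest part):
16, 3, 2, 1
15, 4, 2, 1
14, 5, 2, 1
14, 4, 3, 1
13, 6, 2, 1
13, 5, 3, 1
13, 4, 3, 2
12, 7, 2, 1
12, 6, 3, 1
12, 5, 4, 1
12, 5, 3, 2
11, 8, 2, 1
…and 22 more, for 34 total.

34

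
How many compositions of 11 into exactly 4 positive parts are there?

120

Place 3 bars in the 10 internal gaps of a row of 11 dots: C(10,3) = 120.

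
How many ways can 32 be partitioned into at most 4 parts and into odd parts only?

There are too many to list fully; the first 12 (by largest part) are:
1 + 31
3 + 29
1 + 1 + 1 + 29
5 + 27
1 + 1 + 3 + 27
7 + 25
1 + 1 + 5 + 25
1 + 3 + 3 + 25
9 + 23
1 + 1 + 7 + 23
1 + 3 + 5 + 23
3 + 3 + 3 + 23
…and 43 more, for 55 total.

55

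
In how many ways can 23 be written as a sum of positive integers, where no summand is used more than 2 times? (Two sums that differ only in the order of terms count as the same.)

355

Enumerating by decreasing first part gives 355 partitions in all.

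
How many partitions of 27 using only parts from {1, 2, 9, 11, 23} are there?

A partial list (first 12 by largest part):
23,2,2
23,2,1,1
23,1,1,1,1
11,11,2,2,1
11,11,2,1,1,1
11,11,1,1,1,1,1
11,9,2,2,2,1
11,9,2,2,1,1,1
11,9,2,1,1,1,1,1
11,9,1,1,1,1,1,1,1
11,2,2,2,2,2,2,2,2
11,2,2,2,2,2,2,2,1,1
…and 37 more, for 49 total.

49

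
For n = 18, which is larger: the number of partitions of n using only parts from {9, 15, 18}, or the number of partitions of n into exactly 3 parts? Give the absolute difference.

Partitions of 18 using only parts from {9, 15, 18}: 2.
Partitions of 18 into exactly 3 parts: 27.
|2 − 27| = 25.

25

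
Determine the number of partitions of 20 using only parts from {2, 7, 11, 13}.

The partitions of 20 that satisfy the conditions:
13,7
11,7,2
7,7,2,2,2
2,2,2,2,2,2,2,2,2,2
Counting gives 4.

4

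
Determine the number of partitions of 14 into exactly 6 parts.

20

They are:
1 + 1 + 1 + 1 + 1 + 9
1 + 1 + 1 + 1 + 2 + 8
1 + 1 + 1 + 1 + 3 + 7
1 + 1 + 1 + 2 + 2 + 7
1 + 1 + 1 + 1 + 4 + 6
1 + 1 + 1 + 2 + 3 + 6
1 + 1 + 2 + 2 + 2 + 6
1 + 1 + 1 + 1 + 5 + 5
1 + 1 + 1 + 2 + 4 + 5
1 + 1 + 1 + 3 + 3 + 5
1 + 1 + 2 + 2 + 3 + 5
1 + 2 + 2 + 2 + 2 + 5
1 + 1 + 1 + 3 + 4 + 4
1 + 1 + 2 + 2 + 4 + 4
1 + 1 + 2 + 3 + 3 + 4
1 + 2 + 2 + 2 + 3 + 4
2 + 2 + 2 + 2 + 2 + 4
1 + 1 + 3 + 3 + 3 + 3
1 + 2 + 2 + 3 + 3 + 3
2 + 2 + 2 + 2 + 3 + 3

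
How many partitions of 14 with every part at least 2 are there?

There are too many to list fully; the first 12 (by largest part) are:
14
12+2
11+3
10+4
10+2+2
9+5
9+3+2
8+6
8+4+2
8+3+3
8+2+2+2
7+7
…and 22 more, for 34 total.

34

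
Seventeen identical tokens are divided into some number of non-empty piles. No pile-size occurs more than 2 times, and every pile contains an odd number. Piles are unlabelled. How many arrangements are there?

12

Enumerating:
17
15+1+1
13+3+1
11+5+1
11+3+3
9+7+1
9+5+3
9+3+3+1+1
7+7+3
7+5+5
7+5+3+1+1
5+5+3+3+1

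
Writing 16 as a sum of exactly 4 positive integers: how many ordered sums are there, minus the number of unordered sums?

421

Compositions: C(15,3) = 455.
Partitions of 16 into exactly 4 parts: 34.
Difference: 455 − 34 = 421.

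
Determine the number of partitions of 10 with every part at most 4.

The partitions of 10 that satisfy the conditions:
4, 4, 2
4, 4, 1, 1
4, 3, 3
4, 3, 2, 1
4, 3, 1, 1, 1
4, 2, 2, 2
4, 2, 2, 1, 1
4, 2, 1, 1, 1, 1
4, 1, 1, 1, 1, 1, 1
3, 3, 3, 1
3, 3, 2, 2
3, 3, 2, 1, 1
3, 3, 1, 1, 1, 1
3, 2, 2, 2, 1
3, 2, 2, 1, 1, 1
3, 2, 1, 1, 1, 1, 1
3, 1, 1, 1, 1, 1, 1, 1
2, 2, 2, 2, 2
2, 2, 2, 2, 1, 1
2, 2, 2, 1, 1, 1, 1
2, 2, 1, 1, 1, 1, 1, 1
2, 1, 1, 1, 1, 1, 1, 1, 1
1, 1, 1, 1, 1, 1, 1, 1, 1, 1

23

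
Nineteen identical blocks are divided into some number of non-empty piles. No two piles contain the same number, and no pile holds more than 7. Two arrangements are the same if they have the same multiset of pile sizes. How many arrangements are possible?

Listing the qualifying partitions of 19:
1+5+6+7
2+4+6+7
1+2+3+6+7
3+4+5+7
1+2+4+5+7
1+3+4+5+6

6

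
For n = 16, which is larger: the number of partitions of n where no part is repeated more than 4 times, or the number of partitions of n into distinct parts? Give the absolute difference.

132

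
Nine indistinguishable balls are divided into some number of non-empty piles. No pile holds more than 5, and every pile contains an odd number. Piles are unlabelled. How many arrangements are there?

6

Enumerating:
5,3,1
5,1,1,1,1
3,3,3
3,3,1,1,1
3,1,1,1,1,1,1
1,1,1,1,1,1,1,1,1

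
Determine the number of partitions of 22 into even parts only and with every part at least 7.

3

Listing the qualifying partitions of 22:
22
14,8
12,10
Counting gives 3.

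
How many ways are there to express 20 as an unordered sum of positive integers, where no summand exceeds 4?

There are 108 such partitions.

108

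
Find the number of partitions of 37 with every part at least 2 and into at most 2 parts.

The partitions of 37 that satisfy the conditions:
37
35 + 2
34 + 3
33 + 4
32 + 5
31 + 6
30 + 7
29 + 8
28 + 9
27 + 10
26 + 11
25 + 12
24 + 13
23 + 14
22 + 15
21 + 16
20 + 17
19 + 18

18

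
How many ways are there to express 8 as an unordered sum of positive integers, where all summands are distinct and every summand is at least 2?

3

Enumerating:
8
6 + 2
5 + 3
That's 3 in total.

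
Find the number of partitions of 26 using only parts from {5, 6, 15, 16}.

They are:
16,5,5
15,6,5
6,5,5,5,5

3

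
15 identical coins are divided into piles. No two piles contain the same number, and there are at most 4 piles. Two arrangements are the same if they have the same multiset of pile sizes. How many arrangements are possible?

26

There are too many to list fully; the first 12 (by largest part) are:
15
14 + 1
13 + 2
12 + 3
12 + 2 + 1
11 + 4
11 + 3 + 1
10 + 5
10 + 4 + 1
10 + 3 + 2
9 + 6
9 + 5 + 1
…and 14 more, for 26 total.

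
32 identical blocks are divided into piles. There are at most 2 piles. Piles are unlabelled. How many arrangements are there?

17

The partitions of 32 that satisfy the conditions:
32
1+31
2+30
3+29
4+28
5+27
6+26
7+25
8+24
9+23
10+22
11+21
12+20
13+19
14+18
15+17
16+16
Counting gives 17.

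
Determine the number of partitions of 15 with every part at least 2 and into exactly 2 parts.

6

They are:
13,2
12,3
11,4
10,5
9,6
8,7
That's 6 in total.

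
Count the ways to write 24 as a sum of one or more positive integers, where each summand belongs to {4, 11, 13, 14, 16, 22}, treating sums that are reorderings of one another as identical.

3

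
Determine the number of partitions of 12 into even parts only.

11

The partitions of 12 that satisfy the conditions:
12
2,10
4,8
2,2,8
6,6
2,4,6
2,2,2,6
4,4,4
2,2,4,4
2,2,2,2,4
2,2,2,2,2,2
Counting gives 11.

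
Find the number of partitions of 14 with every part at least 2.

A partial list (first 12 by largest part):
14
12,2
11,3
10,4
10,2,2
9,5
9,3,2
8,6
8,4,2
8,3,3
8,2,2,2
7,7
…and 22 more, for 34 total.

34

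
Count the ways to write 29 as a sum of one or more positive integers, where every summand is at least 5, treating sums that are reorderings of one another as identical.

58

There are too many to list fully; the first 12 (by largest part) are:
29
24,5
23,6
22,7
21,8
20,9
19,10
19,5,5
18,11
18,6,5
17,12
17,7,5
…and 46 more, for 58 total.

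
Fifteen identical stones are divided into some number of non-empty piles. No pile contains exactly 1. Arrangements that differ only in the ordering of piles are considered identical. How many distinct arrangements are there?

There are too many to list fully; the first 12 (by largest part) are:
15
13+2
12+3
11+4
11+2+2
10+5
10+3+2
9+6
9+4+2
9+3+3
9+2+2+2
8+7
…and 29 more, for 41 total.

41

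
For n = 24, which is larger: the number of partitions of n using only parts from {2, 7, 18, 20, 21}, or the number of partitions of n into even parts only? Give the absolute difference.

Partitions of 24 using only parts from {2, 7, 18, 20, 21}: 4.
Partitions of 24 into even parts only: 77.
|4 − 77| = 73.

73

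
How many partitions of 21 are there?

A full systematic count gives 792.

792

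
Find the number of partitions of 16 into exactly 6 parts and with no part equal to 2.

Listing the qualifying partitions of 16:
11+1+1+1+1+1
9+3+1+1+1+1
8+4+1+1+1+1
7+5+1+1+1+1
7+3+3+1+1+1
6+6+1+1+1+1
6+4+3+1+1+1
5+5+3+1+1+1
5+4+4+1+1+1
5+3+3+3+1+1
4+4+3+3+1+1
3+3+3+3+3+1
Counting gives 12.

12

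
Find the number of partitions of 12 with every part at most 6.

58

There are too many to list fully; the first 12 (by largest part) are:
6, 6
6, 5, 1
6, 4, 2
6, 4, 1, 1
6, 3, 3
6, 3, 2, 1
6, 3, 1, 1, 1
6, 2, 2, 2
6, 2, 2, 1, 1
6, 2, 1, 1, 1, 1
6, 1, 1, 1, 1, 1, 1
5, 5, 2
…and 46 more, for 58 total.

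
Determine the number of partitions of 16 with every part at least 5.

They are:
16
11 + 5
10 + 6
9 + 7
8 + 8
6 + 5 + 5

6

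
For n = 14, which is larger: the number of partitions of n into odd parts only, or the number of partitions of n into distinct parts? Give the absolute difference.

0

Partitions of 14 into odd parts only: 22.
Partitions of 14 into distinct parts: 22.
|22 − 22| = 0.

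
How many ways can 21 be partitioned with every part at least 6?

9

They are:
21
15+6
14+7
13+8
12+9
11+10
9+6+6
8+7+6
7+7+7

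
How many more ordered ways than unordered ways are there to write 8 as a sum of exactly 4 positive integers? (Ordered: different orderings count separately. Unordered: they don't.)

30

Ordered (compositions into 4 parts): C(7,3) = 35.
Unordered (partitions into 4 parts): 5.
Difference: 35 − 5 = 30.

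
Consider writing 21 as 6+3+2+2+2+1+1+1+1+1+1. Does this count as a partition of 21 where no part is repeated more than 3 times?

The parts sum to 21, and the condition 'no summand is used more than 3 times' is violated.

No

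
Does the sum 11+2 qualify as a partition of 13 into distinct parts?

The parts sum to 13, and the condition 'all summands are distinct' holds.

Yes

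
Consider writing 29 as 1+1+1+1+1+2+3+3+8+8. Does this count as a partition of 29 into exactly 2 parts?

No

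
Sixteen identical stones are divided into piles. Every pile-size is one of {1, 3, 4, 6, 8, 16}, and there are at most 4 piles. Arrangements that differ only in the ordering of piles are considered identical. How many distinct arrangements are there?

9

Enumerating:
16
8+8
1+1+6+8
4+4+8
1+3+4+8
4+6+6
1+3+6+6
3+3+4+6
4+4+4+4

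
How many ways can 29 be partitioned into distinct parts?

Counting exhaustively, 256 partitions satisfy the conditions.

256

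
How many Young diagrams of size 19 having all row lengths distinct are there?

54

A partial list (first 12 by largest part):
19
18+1
17+2
16+3
16+2+1
15+4
15+3+1
14+5
14+4+1
14+3+2
13+6
13+5+1
…and 42 more, for 54 total.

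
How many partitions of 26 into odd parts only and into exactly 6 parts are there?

A partial list (first 12 by largest part):
21, 1, 1, 1, 1, 1
19, 3, 1, 1, 1, 1
17, 5, 1, 1, 1, 1
17, 3, 3, 1, 1, 1
15, 7, 1, 1, 1, 1
15, 5, 3, 1, 1, 1
15, 3, 3, 3, 1, 1
13, 9, 1, 1, 1, 1
13, 7, 3, 1, 1, 1
13, 5, 5, 1, 1, 1
13, 5, 3, 3, 1, 1
13, 3, 3, 3, 3, 1
…and 23 more, for 35 total.

35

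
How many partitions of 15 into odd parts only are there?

27

A partial list (first 12 by largest part):
15
1, 1, 13
1, 3, 11
1, 1, 1, 1, 11
1, 5, 9
3, 3, 9
1, 1, 1, 3, 9
1, 1, 1, 1, 1, 1, 9
1, 7, 7
3, 5, 7
1, 1, 1, 5, 7
1, 1, 3, 3, 7
…and 15 more, for 27 total.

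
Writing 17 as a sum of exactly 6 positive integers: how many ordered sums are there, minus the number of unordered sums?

4324

Ordered (compositions into 6 parts): C(16,5) = 4368.
Partitions of 17 into exactly 6 parts: 44.
Difference: 4368 − 44 = 4324.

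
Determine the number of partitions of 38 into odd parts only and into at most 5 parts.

82

Counting exhaustively, 82 partitions satisfy the conditions.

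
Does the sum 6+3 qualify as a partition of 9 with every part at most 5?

The parts sum to 9, and the condition 'no summand exceeds 5' is violated.

No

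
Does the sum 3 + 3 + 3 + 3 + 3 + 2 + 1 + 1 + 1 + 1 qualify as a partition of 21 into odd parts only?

The parts sum to 21, and the condition 'every summand is odd' is violated.

No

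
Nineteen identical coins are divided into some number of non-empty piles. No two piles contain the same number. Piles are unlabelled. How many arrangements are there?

A partial list (first 12 by largest part):
19
18 + 1
17 + 2
16 + 3
16 + 2 + 1
15 + 4
15 + 3 + 1
14 + 5
14 + 4 + 1
14 + 3 + 2
13 + 6
13 + 5 + 1
…and 42 more, for 54 total.

54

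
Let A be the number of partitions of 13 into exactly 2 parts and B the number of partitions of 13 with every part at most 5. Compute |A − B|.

51

Partitions of 13 into exactly 2 parts: 6.
Partitions of 13 with every part at most 5: 57.
|6 − 57| = 51.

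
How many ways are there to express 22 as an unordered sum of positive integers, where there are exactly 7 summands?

Direct enumeration gives 131 partitions.

131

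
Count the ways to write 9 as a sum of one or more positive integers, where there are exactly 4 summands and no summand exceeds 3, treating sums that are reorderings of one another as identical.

The partitions of 9 that satisfy the conditions:
3, 3, 2, 1
3, 2, 2, 2
Counting gives 2.

2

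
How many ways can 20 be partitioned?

627

Counting exhaustively, 627 partitions satisfy the conditions.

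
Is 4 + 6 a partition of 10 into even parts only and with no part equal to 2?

Yes

The parts sum to 10, and the condition 'every summand is even' holds; the condition 'no summand equals 2' holds.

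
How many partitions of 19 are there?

Enumerating by decreasing first part gives 490 partitions in all.

490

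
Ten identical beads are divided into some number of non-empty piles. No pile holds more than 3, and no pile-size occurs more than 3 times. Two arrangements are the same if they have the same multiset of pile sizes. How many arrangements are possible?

5

They are:
1+3+3+3
2+2+3+3
1+1+2+3+3
1+2+2+2+3
1+1+1+2+2+3
That's 5 in total.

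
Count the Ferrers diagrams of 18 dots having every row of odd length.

A partial list (first 12 by largest part):
1,17
3,15
1,1,1,15
5,13
1,1,3,13
1,1,1,1,1,13
7,11
1,1,5,11
1,3,3,11
1,1,1,1,3,11
1,1,1,1,1,1,1,11
9,9
…and 34 more, for 46 total.

46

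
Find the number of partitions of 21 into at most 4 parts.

A full systematic count gives 120.

120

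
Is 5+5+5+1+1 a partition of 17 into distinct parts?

No

The parts sum to 17, and the condition 'all summands are distinct' is violated.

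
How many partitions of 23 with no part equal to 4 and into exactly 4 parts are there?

64

A partial list (first 12 by largest part):
1+1+1+20
1+1+2+19
1+1+3+18
1+2+2+18
1+2+3+17
2+2+2+17
1+1+5+16
1+3+3+16
2+2+3+16
1+1+6+15
1+2+5+15
2+3+3+15
…and 52 more, for 64 total.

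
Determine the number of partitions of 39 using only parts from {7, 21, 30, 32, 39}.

2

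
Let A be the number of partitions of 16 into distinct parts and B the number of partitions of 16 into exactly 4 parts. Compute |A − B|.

Partitions of 16 into distinct parts: 32.
Partitions of 16 into exactly 4 parts: 34.
|32 − 34| = 2.

2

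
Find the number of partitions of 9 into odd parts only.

8

The partitions of 9 that satisfy the conditions:
9
7 + 1 + 1
5 + 3 + 1
5 + 1 + 1 + 1 + 1
3 + 3 + 3
3 + 3 + 1 + 1 + 1
3 + 1 + 1 + 1 + 1 + 1 + 1
1 + 1 + 1 + 1 + 1 + 1 + 1 + 1 + 1
That's 8 in total.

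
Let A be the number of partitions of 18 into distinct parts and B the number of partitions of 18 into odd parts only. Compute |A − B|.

0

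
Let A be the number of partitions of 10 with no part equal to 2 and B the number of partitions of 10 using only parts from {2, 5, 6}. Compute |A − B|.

17

Partitions of 10 with no part equal to 2: 20.
Partitions of 10 using only parts from {2, 5, 6}: 3.
|20 − 3| = 17.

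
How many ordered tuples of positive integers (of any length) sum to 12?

2048

The number of compositions of n is 2^(n−1); here 2^11 = 2048.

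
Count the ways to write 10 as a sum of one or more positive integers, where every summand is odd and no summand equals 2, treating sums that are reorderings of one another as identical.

10

Enumerating:
9+1
7+3
7+1+1+1
5+5
5+3+1+1
5+1+1+1+1+1
3+3+3+1
3+3+1+1+1+1
3+1+1+1+1+1+1+1
1+1+1+1+1+1+1+1+1+1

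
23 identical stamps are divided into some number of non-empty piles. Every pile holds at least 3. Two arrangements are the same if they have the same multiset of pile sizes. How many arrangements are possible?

Enumerating by decreasing first part gives 88 partitions in all.

88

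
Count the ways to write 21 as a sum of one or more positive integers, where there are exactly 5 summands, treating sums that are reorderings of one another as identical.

Direct enumeration gives 101 partitions.

101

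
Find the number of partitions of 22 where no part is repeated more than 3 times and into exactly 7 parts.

Systematic enumeration (by largest part, then next-largest, …) yields 77.

77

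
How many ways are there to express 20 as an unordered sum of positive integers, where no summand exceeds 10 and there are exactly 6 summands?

There are 78 such partitions.

78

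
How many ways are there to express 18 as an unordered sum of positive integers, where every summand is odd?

46

There are too many to list fully; the first 12 (by largest part) are:
17, 1
15, 3
15, 1, 1, 1
13, 5
13, 3, 1, 1
13, 1, 1, 1, 1, 1
11, 7
11, 5, 1, 1
11, 3, 3, 1
11, 3, 1, 1, 1, 1
11, 1, 1, 1, 1, 1, 1, 1
9, 9
…and 34 more, for 46 total.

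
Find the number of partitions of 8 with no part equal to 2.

11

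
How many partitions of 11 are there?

56

A partial list (first 12 by largest part):
11
10, 1
9, 2
9, 1, 1
8, 3
8, 2, 1
8, 1, 1, 1
7, 4
7, 3, 1
7, 2, 2
7, 2, 1, 1
7, 1, 1, 1, 1
…and 44 more, for 56 total.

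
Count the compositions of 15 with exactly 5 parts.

1001

By stars and bars with positive parts, the count is C(14,4) = 1001.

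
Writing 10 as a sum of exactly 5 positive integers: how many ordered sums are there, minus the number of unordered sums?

119

Ordered (compositions into 5 parts): C(9,4) = 126.
Partitions of 10 into exactly 5 parts: 7.
Difference: 126 − 7 = 119.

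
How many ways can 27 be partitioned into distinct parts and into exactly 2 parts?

13

Enumerating:
26 + 1
25 + 2
24 + 3
23 + 4
22 + 5
21 + 6
20 + 7
19 + 8
18 + 9
17 + 10
16 + 11
15 + 12
14 + 13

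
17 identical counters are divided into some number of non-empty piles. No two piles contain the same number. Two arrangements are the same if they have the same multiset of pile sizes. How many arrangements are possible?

38

A partial list (first 12 by largest part):
17
1, 16
2, 15
3, 14
1, 2, 14
4, 13
1, 3, 13
5, 12
1, 4, 12
2, 3, 12
6, 11
1, 5, 11
…and 26 more, for 38 total.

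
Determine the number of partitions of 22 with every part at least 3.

73

Direct enumeration gives 73 partitions.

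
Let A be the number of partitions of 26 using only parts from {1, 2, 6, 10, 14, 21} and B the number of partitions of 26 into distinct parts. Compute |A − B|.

Partitions of 26 using only parts from {1, 2, 6, 10, 14, 21}: 80.
Partitions of 26 into distinct parts: 165.
|80 − 165| = 85.

85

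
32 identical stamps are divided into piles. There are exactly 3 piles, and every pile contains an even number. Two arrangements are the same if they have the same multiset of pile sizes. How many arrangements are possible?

21

The partitions of 32 that satisfy the conditions:
28,2,2
26,4,2
24,6,2
24,4,4
22,8,2
22,6,4
20,10,2
20,8,4
20,6,6
18,12,2
18,10,4
18,8,6
16,14,2
16,12,4
16,10,6
16,8,8
14,14,4
14,12,6
14,10,8
12,12,8
12,10,10
Counting gives 21.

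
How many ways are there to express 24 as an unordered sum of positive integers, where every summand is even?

Counting exhaustively, 77 partitions satisfy the conditions.

77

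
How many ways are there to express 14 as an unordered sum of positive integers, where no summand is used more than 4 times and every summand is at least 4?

7

Enumerating:
14
10,4
9,5
8,6
7,7
6,4,4
5,5,4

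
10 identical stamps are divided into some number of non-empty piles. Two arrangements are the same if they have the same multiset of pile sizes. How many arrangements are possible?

42

There are too many to list fully; the first 12 (by largest part) are:
10
1 + 9
2 + 8
1 + 1 + 8
3 + 7
1 + 2 + 7
1 + 1 + 1 + 7
4 + 6
1 + 3 + 6
2 + 2 + 6
1 + 1 + 2 + 6
1 + 1 + 1 + 1 + 6
…and 30 more, for 42 total.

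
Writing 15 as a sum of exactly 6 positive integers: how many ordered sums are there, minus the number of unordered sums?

1976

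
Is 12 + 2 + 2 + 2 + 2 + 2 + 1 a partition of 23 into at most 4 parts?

No

The parts sum to 23, and the condition 'there are at most 4 summands' is violated.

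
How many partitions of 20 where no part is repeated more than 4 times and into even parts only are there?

34

A partial list (first 12 by largest part):
20
18,2
16,4
16,2,2
14,6
14,4,2
14,2,2,2
12,8
12,6,2
12,4,4
12,4,2,2
12,2,2,2,2
…and 22 more, for 34 total.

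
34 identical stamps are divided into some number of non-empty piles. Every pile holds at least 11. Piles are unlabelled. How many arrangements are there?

9

Listing the qualifying partitions of 34:
34
23+11
22+12
21+13
20+14
19+15
18+16
17+17
12+11+11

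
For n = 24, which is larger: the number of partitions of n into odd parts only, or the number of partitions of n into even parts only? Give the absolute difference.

Partitions of 24 into odd parts only: 122.
Partitions of 24 into even parts only: 77.
|122 − 77| = 45.

45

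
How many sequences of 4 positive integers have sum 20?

969

Place 3 bars in the 19 internal gaps of a row of 20 dots: C(19,3) = 969.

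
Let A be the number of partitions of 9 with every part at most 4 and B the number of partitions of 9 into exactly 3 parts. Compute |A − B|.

Partitions of 9 with every part at most 4: 18.
Partitions of 9 into exactly 3 parts: 7.
|18 − 7| = 11.

11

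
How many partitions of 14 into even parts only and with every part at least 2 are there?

15

Enumerating:
14
12 + 2
10 + 4
10 + 2 + 2
8 + 6
8 + 4 + 2
8 + 2 + 2 + 2
6 + 6 + 2
6 + 4 + 4
6 + 4 + 2 + 2
6 + 2 + 2 + 2 + 2
4 + 4 + 4 + 2
4 + 4 + 2 + 2 + 2
4 + 2 + 2 + 2 + 2 + 2
2 + 2 + 2 + 2 + 2 + 2 + 2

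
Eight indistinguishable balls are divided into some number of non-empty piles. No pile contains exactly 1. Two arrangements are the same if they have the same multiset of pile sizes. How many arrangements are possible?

7

They are:
8
2,6
3,5
4,4
2,2,4
2,3,3
2,2,2,2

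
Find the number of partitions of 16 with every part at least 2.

55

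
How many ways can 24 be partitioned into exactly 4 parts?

108

Counting exhaustively, 108 partitions satisfy the conditions.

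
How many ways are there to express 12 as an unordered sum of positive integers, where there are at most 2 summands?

The partitions of 12 that satisfy the conditions:
12
1, 11
2, 10
3, 9
4, 8
5, 7
6, 6
Counting gives 7.

7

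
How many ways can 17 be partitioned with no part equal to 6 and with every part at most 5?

Direct enumeration gives 119 partitions.

119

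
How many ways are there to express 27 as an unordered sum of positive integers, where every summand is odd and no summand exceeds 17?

178

Direct enumeration gives 178 partitions.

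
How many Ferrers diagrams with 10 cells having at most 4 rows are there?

Enumerating:
10
9,1
8,2
8,1,1
7,3
7,2,1
7,1,1,1
6,4
6,3,1
6,2,2
6,2,1,1
5,5
5,4,1
5,3,2
5,3,1,1
5,2,2,1
4,4,2
4,4,1,1
4,3,3
4,3,2,1
4,2,2,2
3,3,3,1
3,3,2,2
Counting gives 23.

23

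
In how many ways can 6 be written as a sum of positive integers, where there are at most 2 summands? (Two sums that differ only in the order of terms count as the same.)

4

Enumerating:
6
1,5
2,4
3,3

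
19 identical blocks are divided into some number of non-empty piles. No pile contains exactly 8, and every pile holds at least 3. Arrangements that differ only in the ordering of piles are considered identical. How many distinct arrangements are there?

33

There are too many to list fully; the first 12 (by largest part) are:
19
16 + 3
15 + 4
14 + 5
13 + 6
13 + 3 + 3
12 + 7
12 + 4 + 3
11 + 5 + 3
11 + 4 + 4
10 + 9
10 + 6 + 3
…and 21 more, for 33 total.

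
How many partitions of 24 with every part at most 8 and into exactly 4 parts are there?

They are:
8, 8, 7, 1
8, 8, 6, 2
8, 8, 5, 3
8, 8, 4, 4
8, 7, 7, 2
8, 7, 6, 3
8, 7, 5, 4
8, 6, 6, 4
8, 6, 5, 5
7, 7, 7, 3
7, 7, 6, 4
7, 7, 5, 5
7, 6, 6, 5
6, 6, 6, 6

14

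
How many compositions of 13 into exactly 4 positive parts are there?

220

A composition of 13 into 4 positive parts is chosen by placing 3 dividers among the 12 gaps between 13 units: C(12,3) = 220.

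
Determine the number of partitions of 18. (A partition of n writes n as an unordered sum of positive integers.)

385

Counting exhaustively, 385 partitions satisfy the conditions.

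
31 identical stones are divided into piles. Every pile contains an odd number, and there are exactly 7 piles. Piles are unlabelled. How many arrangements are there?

65

There are too many to list fully; the first 12 (by largest part) are:
25,1,1,1,1,1,1
23,3,1,1,1,1,1
21,5,1,1,1,1,1
21,3,3,1,1,1,1
19,7,1,1,1,1,1
19,5,3,1,1,1,1
19,3,3,3,1,1,1
17,9,1,1,1,1,1
17,7,3,1,1,1,1
17,5,5,1,1,1,1
17,5,3,3,1,1,1
17,3,3,3,3,1,1
…and 53 more, for 65 total.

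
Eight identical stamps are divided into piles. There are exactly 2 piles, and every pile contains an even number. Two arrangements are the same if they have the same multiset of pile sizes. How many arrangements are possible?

Listing the qualifying partitions of 8:
6,2
4,4
Counting gives 2.

2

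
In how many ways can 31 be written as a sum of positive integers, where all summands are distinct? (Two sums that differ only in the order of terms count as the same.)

Direct enumeration gives 340 partitions.

340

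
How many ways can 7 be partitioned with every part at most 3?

8

They are:
3, 3, 1
3, 2, 2
3, 2, 1, 1
3, 1, 1, 1, 1
2, 2, 2, 1
2, 2, 1, 1, 1
2, 1, 1, 1, 1, 1
1, 1, 1, 1, 1, 1, 1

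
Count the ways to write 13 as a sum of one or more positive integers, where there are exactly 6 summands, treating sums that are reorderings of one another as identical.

14

Enumerating:
8,1,1,1,1,1
7,2,1,1,1,1
6,3,1,1,1,1
6,2,2,1,1,1
5,4,1,1,1,1
5,3,2,1,1,1
5,2,2,2,1,1
4,4,2,1,1,1
4,3,3,1,1,1
4,3,2,2,1,1
4,2,2,2,2,1
3,3,3,2,1,1
3,3,2,2,2,1
3,2,2,2,2,2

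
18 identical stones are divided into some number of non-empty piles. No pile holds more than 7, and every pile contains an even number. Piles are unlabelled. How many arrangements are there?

They are:
6+6+6
6+6+4+2
6+6+2+2+2
6+4+4+4
6+4+4+2+2
6+4+2+2+2+2
6+2+2+2+2+2+2
4+4+4+4+2
4+4+4+2+2+2
4+4+2+2+2+2+2
4+2+2+2+2+2+2+2
2+2+2+2+2+2+2+2+2
That's 12 in total.

12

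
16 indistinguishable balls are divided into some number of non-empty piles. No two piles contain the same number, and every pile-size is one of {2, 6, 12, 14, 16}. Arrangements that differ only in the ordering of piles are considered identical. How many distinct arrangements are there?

The partitions of 16 that satisfy the conditions:
16
14, 2
That's 2 in total.

2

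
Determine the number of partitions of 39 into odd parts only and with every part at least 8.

8

Enumerating:
39
21, 9, 9
19, 11, 9
17, 13, 9
17, 11, 11
15, 15, 9
15, 13, 11
13, 13, 13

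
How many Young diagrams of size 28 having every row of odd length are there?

Enumerating by decreasing first part gives 222 partitions in all.

222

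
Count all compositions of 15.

16384

There are 14 gaps and each independently is a cut or not, giving 2^14 = 16384.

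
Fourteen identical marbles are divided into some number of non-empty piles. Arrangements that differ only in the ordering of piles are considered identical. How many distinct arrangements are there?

A full systematic count gives 135.

135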